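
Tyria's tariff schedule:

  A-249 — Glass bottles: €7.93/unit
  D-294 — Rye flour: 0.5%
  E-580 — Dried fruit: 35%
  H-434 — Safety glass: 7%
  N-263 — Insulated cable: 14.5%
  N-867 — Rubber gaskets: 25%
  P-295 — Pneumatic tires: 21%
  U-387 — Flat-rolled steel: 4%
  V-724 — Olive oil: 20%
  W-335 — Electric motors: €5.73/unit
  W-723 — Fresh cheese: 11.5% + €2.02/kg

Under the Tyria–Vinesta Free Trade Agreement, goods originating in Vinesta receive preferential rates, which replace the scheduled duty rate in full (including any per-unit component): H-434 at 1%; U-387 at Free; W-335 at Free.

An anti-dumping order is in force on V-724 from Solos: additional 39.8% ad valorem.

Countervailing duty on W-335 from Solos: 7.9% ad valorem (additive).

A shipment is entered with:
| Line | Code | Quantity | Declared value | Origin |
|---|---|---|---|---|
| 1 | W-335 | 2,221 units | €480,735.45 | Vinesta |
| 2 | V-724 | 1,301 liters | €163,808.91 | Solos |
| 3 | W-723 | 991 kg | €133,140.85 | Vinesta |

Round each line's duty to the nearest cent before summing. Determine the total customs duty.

Line 1 (W-335, Vinesta, 2,221 units, €480,735.45):
Base rate for W-335 is €5.73/unit.
Origin Vinesta qualifies under the Tyria–Vinesta agreement and W-335 is covered: preferential rate Free applies instead.
The additional-duty order on W-335 targets Solos, not Vinesta; it does not apply.
Duty = €480,735.45 × 0% = €0.00.
Line 2 (V-724, Solos, 1,301 liters, €163,808.91):
Base rate for V-724 is 20%.
Additional duty on V-724 from Solos: +39.8%. Applied ad valorem rate: 20% + 39.8% = 59.8%.
Duty = €163,808.91 × 59.8% = €97,957.73.
Line 3 (W-723, Vinesta, 991 kg, €133,140.85):
Base rate for W-723 is 11.5% + €2.02/kg.
Origin Vinesta is the FTA partner but W-723 is not on the preference list; base rate stands.
Duty = €133,140.85 × 11.5% + 991 × €2.02 = €17,313.02.
Total = €0.00 + €97,957.73 + €17,313.02 = €115,270.75.

€115,270.75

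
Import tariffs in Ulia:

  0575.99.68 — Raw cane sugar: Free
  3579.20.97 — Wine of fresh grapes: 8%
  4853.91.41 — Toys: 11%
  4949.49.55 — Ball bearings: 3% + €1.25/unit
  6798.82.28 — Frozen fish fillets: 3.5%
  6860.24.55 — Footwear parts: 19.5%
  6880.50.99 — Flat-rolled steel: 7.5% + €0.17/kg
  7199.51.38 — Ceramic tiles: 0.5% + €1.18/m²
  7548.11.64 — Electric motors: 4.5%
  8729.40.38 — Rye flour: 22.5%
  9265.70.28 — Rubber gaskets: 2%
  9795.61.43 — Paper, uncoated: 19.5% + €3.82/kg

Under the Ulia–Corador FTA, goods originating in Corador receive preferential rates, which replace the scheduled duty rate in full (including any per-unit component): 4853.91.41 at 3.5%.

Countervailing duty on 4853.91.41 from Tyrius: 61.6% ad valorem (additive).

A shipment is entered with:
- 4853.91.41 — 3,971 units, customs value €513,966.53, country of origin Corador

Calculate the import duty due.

€17,988.83

Line 1 (4853.91.41, Corador, 3,971 units, €513,966.53):
Base rate for 4853.91.41 is 11%.
Origin Corador qualifies under the Ulia–Corador agreement and 4853.91.41 is covered: preferential rate 3.5% applies instead.
The additional-duty order on 4853.91.41 targets Tyrius, not Corador; it does not apply.
Duty = €513,966.53 × 3.5% = €17,988.83.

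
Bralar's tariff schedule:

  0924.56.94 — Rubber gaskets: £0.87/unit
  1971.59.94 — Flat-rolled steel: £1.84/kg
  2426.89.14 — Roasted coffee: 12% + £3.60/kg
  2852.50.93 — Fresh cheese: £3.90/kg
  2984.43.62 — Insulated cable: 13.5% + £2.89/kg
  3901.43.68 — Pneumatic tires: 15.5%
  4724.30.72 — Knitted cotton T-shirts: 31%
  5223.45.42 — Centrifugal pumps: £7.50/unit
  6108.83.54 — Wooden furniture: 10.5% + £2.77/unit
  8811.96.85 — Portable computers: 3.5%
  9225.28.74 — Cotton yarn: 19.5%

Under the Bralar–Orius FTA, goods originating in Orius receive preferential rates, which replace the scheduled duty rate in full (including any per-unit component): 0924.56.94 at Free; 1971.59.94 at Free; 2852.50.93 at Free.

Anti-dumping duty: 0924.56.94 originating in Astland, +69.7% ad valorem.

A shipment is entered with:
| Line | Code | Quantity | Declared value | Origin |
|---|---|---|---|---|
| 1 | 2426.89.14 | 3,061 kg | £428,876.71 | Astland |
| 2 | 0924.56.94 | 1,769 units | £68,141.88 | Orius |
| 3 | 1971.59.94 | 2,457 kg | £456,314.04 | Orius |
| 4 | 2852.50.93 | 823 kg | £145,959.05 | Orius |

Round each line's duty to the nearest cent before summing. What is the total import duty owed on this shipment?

£62,484.81

Line 1 (2426.89.14, Astland, 3,061 kg, £428,876.71):
Base rate for 2426.89.14 is 12% + £3.60/kg.
Duty = £428,876.71 × 12% + 3,061 × £3.60 = £62,484.81.
Line 2 (0924.56.94, Orius, 1,769 units, £68,141.88):
Base rate for 0924.56.94 is £0.87/unit.
Origin Orius qualifies under the Bralar–Orius agreement and 0924.56.94 is covered: preferential rate Free applies instead.
The additional-duty order on 0924.56.94 targets Astland, not Orius; it does not apply.
Duty = £68,141.88 × 0% = £0.00.
Line 3 (1971.59.94, Orius, 2,457 kg, £456,314.04):
Base rate for 1971.59.94 is £1.84/kg.
Origin Orius qualifies under the Bralar–Orius agreement and 1971.59.94 is covered: preferential rate Free applies instead.
Duty = £456,314.04 × 0% = £0.00.
Line 4 (2852.50.93, Orius, 823 kg, £145,959.05):
Base rate for 2852.50.93 is £3.90/kg.
Origin Orius qualifies under the Bralar–Orius agreement and 2852.50.93 is covered: preferential rate Free applies instead.
Duty = £145,959.05 × 0% = £0.00.
Total = £62,484.81 + £0.00 + £0.00 + £0.00 = £62,484.81.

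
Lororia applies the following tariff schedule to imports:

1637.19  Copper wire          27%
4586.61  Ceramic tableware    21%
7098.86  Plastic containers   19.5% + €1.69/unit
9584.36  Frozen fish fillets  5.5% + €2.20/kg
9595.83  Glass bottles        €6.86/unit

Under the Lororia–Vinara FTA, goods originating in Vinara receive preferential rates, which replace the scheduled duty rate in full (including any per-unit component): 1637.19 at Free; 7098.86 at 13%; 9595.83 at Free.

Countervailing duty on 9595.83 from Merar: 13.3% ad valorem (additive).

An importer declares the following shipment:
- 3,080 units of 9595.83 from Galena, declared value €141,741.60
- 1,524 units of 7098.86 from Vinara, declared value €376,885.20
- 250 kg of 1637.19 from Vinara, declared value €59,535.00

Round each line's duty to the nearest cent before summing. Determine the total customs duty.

€70,123.88

Line 1 (9595.83, Galena, 3,080 units, €141,741.60):
Base rate for 9595.83 is €6.86/unit.
9595.83 has an FTA preferential rate, but origin Galena is not Vinara; base rate stands.
The additional-duty order on 9595.83 targets Merar, not Galena; it does not apply.
Duty = 3,080 × €6.86 = €21,128.80.
Line 2 (7098.86, Vinara, 1,524 units, €376,885.20):
Base rate for 7098.86 is 19.5% + €1.69/unit.
Origin Vinara qualifies under the Lororia–Vinara agreement and 7098.86 is covered: preferential rate 13% applies instead.
Duty = €376,885.20 × 13% = €48,995.08.
Line 3 (1637.19, Vinara, 250 kg, €59,535.00):
Base rate for 1637.19 is 27%.
Origin Vinara qualifies under the Lororia–Vinara agreement and 1637.19 is covered: preferential rate Free applies instead.
Duty = €59,535.00 × 0% = €0.00.
Total = €21,128.80 + €48,995.08 + €0.00 = €70,123.88.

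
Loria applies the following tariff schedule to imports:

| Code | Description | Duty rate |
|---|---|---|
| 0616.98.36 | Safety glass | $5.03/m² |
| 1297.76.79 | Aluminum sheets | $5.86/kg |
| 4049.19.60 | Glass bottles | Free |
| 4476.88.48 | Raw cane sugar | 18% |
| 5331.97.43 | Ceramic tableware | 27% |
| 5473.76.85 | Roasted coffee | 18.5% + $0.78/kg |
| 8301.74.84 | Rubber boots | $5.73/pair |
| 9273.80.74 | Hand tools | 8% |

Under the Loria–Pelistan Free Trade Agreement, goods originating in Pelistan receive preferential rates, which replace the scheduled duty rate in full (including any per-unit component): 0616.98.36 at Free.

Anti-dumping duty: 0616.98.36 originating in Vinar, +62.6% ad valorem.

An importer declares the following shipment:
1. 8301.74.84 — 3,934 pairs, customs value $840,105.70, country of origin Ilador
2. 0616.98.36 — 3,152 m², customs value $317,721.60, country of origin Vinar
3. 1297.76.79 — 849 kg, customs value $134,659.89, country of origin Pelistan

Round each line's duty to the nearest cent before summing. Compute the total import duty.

Line 1 (8301.74.84, Ilador, 3,934 pairs, $840,105.70):
Base rate for 8301.74.84 is $5.73/pair.
Duty = 3,934 × $5.73 = $22,541.82.
Line 2 (0616.98.36, Vinar, 3,152 m², $317,721.60):
Base rate for 0616.98.36 is $5.03/m².
0616.98.36 has an FTA preferential rate, but origin Vinar is not Pelistan; base rate stands.
Additional duty on 0616.98.36 from Vinar: +62.6% ad valorem. Applied ad valorem rate = 62.6%.
Duty = $317,721.60 × 62.6% + 3,152 × $5.03 = $214,748.28.
Line 3 (1297.76.79, Pelistan, 849 kg, $134,659.89):
Base rate for 1297.76.79 is $5.86/kg.
Origin Pelistan is the FTA partner but 1297.76.79 is not on the preference list; base rate stands.
Duty = 849 × $5.86 = $4,975.14.
Total = $22,541.82 + $214,748.28 + $4,975.14 = $242,265.24.

$242,265.24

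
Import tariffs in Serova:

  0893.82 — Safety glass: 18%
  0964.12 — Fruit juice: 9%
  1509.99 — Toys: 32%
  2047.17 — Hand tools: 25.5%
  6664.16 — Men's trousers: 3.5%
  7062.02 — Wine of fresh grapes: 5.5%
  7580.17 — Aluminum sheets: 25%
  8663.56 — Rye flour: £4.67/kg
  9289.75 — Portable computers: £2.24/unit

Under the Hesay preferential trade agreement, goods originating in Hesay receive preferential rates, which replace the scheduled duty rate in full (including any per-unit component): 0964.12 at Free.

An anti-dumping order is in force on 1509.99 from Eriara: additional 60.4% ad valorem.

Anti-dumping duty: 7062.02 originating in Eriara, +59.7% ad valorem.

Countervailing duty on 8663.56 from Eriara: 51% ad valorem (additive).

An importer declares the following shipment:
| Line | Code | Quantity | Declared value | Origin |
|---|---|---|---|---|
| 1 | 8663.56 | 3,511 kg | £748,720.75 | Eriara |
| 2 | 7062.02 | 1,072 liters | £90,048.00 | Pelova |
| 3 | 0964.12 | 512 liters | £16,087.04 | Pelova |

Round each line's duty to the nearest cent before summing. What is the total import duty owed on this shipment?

£404,644.42

Line 1 (8663.56, Eriara, 3,511 kg, £748,720.75):
Base rate for 8663.56 is £4.67/kg.
Additional duty on 8663.56 from Eriara: +51% ad valorem. Applied ad valorem rate = 51%.
Duty = £748,720.75 × 51% + 3,511 × £4.67 = £398,243.95.
Line 2 (7062.02, Pelova, 1,072 liters, £90,048.00):
Base rate for 7062.02 is 5.5%.
The additional-duty order on 7062.02 targets Eriara, not Pelova; it does not apply.
Duty = £90,048.00 × 5.5% = £4,952.64.
Line 3 (0964.12, Pelova, 512 liters, £16,087.04):
Base rate for 0964.12 is 9%.
0964.12 has an FTA preferential rate, but origin Pelova is not Hesay; base rate stands.
Duty = £16,087.04 × 9% = £1,447.83.
Total = £398,243.95 + £4,952.64 + £1,447.83 = £404,644.42.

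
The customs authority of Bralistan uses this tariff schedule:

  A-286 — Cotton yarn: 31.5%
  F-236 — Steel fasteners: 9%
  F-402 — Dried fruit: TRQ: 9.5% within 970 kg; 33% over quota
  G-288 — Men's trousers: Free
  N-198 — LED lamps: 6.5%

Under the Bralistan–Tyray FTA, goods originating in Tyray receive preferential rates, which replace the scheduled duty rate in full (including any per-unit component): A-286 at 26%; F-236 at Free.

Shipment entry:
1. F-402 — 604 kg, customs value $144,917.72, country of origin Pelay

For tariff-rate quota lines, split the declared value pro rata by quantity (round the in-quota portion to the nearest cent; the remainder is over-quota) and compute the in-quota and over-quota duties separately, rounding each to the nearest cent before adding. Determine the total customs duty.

Line 1 (F-402, Pelay, 604 kg, $144,917.72):
Code F-402 is under a tariff-rate quota (threshold 970 kg). Quantity 604 kg is within the quota, so the in-quota rate 9.5% applies to the full value.
Duty = $144,917.72 × 9.5% = $13,767.18.

$13,767.18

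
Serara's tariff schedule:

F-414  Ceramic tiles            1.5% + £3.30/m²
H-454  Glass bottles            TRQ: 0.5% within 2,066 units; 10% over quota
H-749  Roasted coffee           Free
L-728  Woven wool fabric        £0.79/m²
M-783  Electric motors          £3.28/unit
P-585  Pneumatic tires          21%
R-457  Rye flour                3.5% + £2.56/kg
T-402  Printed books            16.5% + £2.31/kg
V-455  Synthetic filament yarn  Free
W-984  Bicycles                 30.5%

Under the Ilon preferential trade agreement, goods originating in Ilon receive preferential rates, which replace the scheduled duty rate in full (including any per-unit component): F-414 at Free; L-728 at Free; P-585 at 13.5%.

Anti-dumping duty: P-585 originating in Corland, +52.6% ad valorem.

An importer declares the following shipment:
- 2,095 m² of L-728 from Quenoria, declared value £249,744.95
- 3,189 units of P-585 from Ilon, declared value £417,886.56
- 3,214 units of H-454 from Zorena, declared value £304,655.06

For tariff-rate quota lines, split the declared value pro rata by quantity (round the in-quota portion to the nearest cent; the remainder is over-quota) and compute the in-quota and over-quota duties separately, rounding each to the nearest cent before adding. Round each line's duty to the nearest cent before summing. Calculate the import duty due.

Line 1 (L-728, Quenoria, 2,095 m², £249,744.95):
Base rate for L-728 is £0.79/m².
L-728 has an FTA preferential rate, but origin Quenoria is not Ilon; base rate stands.
Duty = 2,095 × £0.79 = £1,655.05.
Line 2 (P-585, Ilon, 3,189 units, £417,886.56):
Base rate for P-585 is 21%.
Origin Ilon qualifies under the Serara–Ilon agreement and P-585 is covered: preferential rate 13.5% applies instead.
The additional-duty order on P-585 targets Corland, not Ilon; it does not apply.
Duty = £417,886.56 × 13.5% = £56,414.69.
Line 3 (H-454, Zorena, 3,214 units, £304,655.06):
Code H-454 is under a tariff-rate quota (threshold 2,066 units). In-quota: 2,066 units at 0.5%; over-quota: 1,148 units at 10%.
Pro-rata value split: in-quota = £304,655.06 × 2,066/3,214 = £195,836.14; over-quota = £304,655.06 − £195,836.14 = £108,818.92.
In-quota duty = £195,836.14 × 0.5% = £979.18. Over-quota duty = £108,818.92 × 10% = £10,881.89.
Line duty = £979.18 + £10,881.89 = £11,861.07.
Total = £1,655.05 + £56,414.69 + £11,861.07 = £69,930.81.

£69,930.81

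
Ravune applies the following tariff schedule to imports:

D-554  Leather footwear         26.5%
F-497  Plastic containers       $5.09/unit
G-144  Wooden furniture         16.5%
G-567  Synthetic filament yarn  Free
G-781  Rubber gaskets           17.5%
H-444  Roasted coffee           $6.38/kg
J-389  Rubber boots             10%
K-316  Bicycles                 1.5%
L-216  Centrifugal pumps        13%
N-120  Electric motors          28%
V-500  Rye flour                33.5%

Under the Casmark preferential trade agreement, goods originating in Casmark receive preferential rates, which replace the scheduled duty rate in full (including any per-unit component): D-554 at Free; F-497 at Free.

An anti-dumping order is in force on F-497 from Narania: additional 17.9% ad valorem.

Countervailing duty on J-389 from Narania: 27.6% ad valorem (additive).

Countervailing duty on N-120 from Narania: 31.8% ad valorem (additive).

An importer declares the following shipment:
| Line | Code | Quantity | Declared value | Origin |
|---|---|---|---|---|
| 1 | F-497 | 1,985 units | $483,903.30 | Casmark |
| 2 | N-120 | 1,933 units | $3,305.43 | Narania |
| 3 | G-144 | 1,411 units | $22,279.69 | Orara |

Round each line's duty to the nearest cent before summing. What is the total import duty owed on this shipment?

Line 1 (F-497, Casmark, 1,985 units, $483,903.30):
Base rate for F-497 is $5.09/unit.
Origin Casmark qualifies under the Ravune–Casmark agreement and F-497 is covered: preferential rate Free applies instead.
The additional-duty order on F-497 targets Narania, not Casmark; it does not apply.
Duty = $483,903.30 × 0% = $0.00.
Line 2 (N-120, Narania, 1,933 units, $3,305.43):
Base rate for N-120 is 28%.
Additional duty on N-120 from Narania: +31.8%. Applied ad valorem rate: 28% + 31.8% = 59.8%.
Duty = $3,305.43 × 59.8% = $1,976.65.
Line 3 (G-144, Orara, 1,411 units, $22,279.69):
Base rate for G-144 is 16.5%.
Duty = $22,279.69 × 16.5% = $3,676.15.
Total = $0.00 + $1,976.65 + $3,676.15 = $5,652.80.

$5,652.80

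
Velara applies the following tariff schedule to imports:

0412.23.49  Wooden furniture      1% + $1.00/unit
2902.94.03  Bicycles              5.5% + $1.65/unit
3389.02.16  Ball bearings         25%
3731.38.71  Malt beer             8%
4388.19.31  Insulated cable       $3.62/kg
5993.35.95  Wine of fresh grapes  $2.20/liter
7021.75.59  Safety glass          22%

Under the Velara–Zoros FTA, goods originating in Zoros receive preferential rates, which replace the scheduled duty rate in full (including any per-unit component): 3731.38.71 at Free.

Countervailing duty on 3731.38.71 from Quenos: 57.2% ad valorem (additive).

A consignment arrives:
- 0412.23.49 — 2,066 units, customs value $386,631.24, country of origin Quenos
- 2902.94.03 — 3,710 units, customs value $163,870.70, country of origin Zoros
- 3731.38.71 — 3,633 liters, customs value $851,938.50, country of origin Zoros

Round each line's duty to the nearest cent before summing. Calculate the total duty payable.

Line 1 (0412.23.49, Quenos, 2,066 units, $386,631.24):
Base rate for 0412.23.49 is 1% + $1.00/unit.
Duty = $386,631.24 × 1% + 2,066 × $1.00 = $5,932.31.
Line 2 (2902.94.03, Zoros, 3,710 units, $163,870.70):
Base rate for 2902.94.03 is 5.5% + $1.65/unit.
Origin Zoros is the FTA partner but 2902.94.03 is not on the preference list; base rate stands.
Duty = $163,870.70 × 5.5% + 3,710 × $1.65 = $15,134.39.
Line 3 (3731.38.71, Zoros, 3,633 liters, $851,938.50):
Base rate for 3731.38.71 is 8%.
Origin Zoros qualifies under the Velara–Zoros agreement and 3731.38.71 is covered: preferential rate Free applies instead.
The additional-duty order on 3731.38.71 targets Quenos, not Zoros; it does not apply.
Duty = $851,938.50 × 0% = $0.00.
Total = $5,932.31 + $15,134.39 + $0.00 = $21,066.70.

$21,066.70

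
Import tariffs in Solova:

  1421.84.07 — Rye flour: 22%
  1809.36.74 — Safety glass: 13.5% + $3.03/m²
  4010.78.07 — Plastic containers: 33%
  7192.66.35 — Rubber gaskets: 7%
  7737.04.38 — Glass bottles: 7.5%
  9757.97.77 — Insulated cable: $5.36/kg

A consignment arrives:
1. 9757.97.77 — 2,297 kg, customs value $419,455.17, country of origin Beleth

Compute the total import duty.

Line 1 (9757.97.77, Beleth, 2,297 kg, $419,455.17):
Base rate for 9757.97.77 is $5.36/kg.
Duty = 2,297 × $5.36 = $12,311.92.

$12,311.92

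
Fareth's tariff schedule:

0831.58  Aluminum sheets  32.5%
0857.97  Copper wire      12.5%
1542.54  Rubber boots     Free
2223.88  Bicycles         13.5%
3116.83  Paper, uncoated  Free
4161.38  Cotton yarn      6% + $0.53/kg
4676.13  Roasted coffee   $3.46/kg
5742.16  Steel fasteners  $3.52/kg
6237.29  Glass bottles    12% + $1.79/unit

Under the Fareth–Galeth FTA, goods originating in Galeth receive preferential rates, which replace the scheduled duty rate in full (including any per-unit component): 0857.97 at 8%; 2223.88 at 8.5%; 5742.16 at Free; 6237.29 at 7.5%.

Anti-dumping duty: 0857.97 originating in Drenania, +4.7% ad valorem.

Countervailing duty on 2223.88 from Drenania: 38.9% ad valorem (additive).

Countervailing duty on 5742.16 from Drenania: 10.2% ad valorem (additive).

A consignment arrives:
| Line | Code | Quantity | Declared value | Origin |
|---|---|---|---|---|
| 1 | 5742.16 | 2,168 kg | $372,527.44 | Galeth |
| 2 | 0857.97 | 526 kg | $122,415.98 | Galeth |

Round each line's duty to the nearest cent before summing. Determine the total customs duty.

$9,793.28

Line 1 (5742.16, Galeth, 2,168 kg, $372,527.44):
Base rate for 5742.16 is $3.52/kg.
Origin Galeth qualifies under the Fareth–Galeth agreement and 5742.16 is covered: preferential rate Free applies instead.
The additional-duty order on 5742.16 targets Drenania, not Galeth; it does not apply.
Duty = $372,527.44 × 0% = $0.00.
Line 2 (0857.97, Galeth, 526 kg, $122,415.98):
Base rate for 0857.97 is 12.5%.
Origin Galeth qualifies under the Fareth–Galeth agreement and 0857.97 is covered: preferential rate 8% applies instead.
The additional-duty order on 0857.97 targets Drenania, not Galeth; it does not apply.
Duty = $122,415.98 × 8% = $9,793.28.
Total = $0.00 + $9,793.28 = $9,793.28.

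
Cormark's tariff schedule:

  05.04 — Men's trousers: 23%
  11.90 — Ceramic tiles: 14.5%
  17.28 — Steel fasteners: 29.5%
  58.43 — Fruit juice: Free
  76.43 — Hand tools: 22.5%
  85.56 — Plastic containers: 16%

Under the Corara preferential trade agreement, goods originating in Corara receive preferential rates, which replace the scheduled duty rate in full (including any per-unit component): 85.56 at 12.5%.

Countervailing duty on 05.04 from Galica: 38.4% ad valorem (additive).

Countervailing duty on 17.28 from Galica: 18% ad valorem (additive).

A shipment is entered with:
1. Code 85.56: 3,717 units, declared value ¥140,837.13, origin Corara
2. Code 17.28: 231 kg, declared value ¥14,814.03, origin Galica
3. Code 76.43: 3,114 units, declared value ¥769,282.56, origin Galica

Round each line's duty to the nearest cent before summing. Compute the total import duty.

Line 1 (85.56, Corara, 3,717 units, ¥140,837.13):
Base rate for 85.56 is 16%.
Origin Corara qualifies under the Cormark–Corara agreement and 85.56 is covered: preferential rate 12.5% applies instead.
Duty = ¥140,837.13 × 12.5% = ¥17,604.64.
Line 2 (17.28, Galica, 231 kg, ¥14,814.03):
Base rate for 17.28 is 29.5%.
Additional duty on 17.28 from Galica: +18%. Applied ad valorem rate: 29.5% + 18% = 47.5%.
Duty = ¥14,814.03 × 47.5% = ¥7,036.66.
Line 3 (76.43, Galica, 3,114 units, ¥769,282.56):
Base rate for 76.43 is 22.5%.
Duty = ¥769,282.56 × 22.5% = ¥173,088.58.
Total = ¥17,604.64 + ¥7,036.66 + ¥173,088.58 = ¥197,729.88.

¥197,729.88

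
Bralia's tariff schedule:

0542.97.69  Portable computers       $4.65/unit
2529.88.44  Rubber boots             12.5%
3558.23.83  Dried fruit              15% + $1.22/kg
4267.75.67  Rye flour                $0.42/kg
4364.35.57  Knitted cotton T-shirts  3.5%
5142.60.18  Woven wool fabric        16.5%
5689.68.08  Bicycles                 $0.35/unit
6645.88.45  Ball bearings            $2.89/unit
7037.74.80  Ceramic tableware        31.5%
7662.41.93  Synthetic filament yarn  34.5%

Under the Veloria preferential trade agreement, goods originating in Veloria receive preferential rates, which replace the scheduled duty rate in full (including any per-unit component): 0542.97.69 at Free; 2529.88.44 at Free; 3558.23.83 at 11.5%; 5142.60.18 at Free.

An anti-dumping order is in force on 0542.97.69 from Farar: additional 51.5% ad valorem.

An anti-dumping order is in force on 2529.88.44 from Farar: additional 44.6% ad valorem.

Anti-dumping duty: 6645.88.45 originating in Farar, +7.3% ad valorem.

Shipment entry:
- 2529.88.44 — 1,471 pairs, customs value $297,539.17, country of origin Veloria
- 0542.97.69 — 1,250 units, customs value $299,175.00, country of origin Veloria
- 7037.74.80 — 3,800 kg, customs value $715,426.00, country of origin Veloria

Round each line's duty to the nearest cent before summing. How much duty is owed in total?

$225,359.19

Line 1 (2529.88.44, Veloria, 1,471 pairs, $297,539.17):
Base rate for 2529.88.44 is 12.5%.
Origin Veloria qualifies under the Bralia–Veloria agreement and 2529.88.44 is covered: preferential rate Free applies instead.
The additional-duty order on 2529.88.44 targets Farar, not Veloria; it does not apply.
Duty = $297,539.17 × 0% = $0.00.
Line 2 (0542.97.69, Veloria, 1,250 units, $299,175.00):
Base rate for 0542.97.69 is $4.65/unit.
Origin Veloria qualifies under the Bralia–Veloria agreement and 0542.97.69 is covered: preferential rate Free applies instead.
The additional-duty order on 0542.97.69 targets Farar, not Veloria; it does not apply.
Duty = $299,175.00 × 0% = $0.00.
Line 3 (7037.74.80, Veloria, 3,800 kg, $715,426.00):
Base rate for 7037.74.80 is 31.5%.
Origin Veloria is the FTA partner but 7037.74.80 is not on the preference list; base rate stands.
Duty = $715,426.00 × 31.5% = $225,359.19.
Total = $0.00 + $0.00 + $225,359.19 = $225,359.19.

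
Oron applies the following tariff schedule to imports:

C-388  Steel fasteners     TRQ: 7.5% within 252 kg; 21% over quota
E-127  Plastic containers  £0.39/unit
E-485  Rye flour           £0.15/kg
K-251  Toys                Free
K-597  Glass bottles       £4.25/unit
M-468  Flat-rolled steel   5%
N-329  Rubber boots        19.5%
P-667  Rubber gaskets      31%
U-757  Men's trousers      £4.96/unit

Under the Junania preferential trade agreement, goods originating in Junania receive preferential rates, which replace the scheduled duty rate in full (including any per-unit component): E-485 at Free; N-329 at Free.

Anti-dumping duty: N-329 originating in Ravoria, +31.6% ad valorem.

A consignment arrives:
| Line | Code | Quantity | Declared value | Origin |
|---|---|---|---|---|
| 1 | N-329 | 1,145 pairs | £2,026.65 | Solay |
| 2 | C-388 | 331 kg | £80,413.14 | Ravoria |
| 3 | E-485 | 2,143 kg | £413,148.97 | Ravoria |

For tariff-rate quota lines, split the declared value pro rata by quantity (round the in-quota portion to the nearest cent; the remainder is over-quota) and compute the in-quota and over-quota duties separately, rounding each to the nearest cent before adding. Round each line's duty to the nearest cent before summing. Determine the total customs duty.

£9,338.59

Line 1 (N-329, Solay, 1,145 pairs, £2,026.65):
Base rate for N-329 is 19.5%.
N-329 has an FTA preferential rate, but origin Solay is not Junania; base rate stands.
The additional-duty order on N-329 targets Ravoria, not Solay; it does not apply.
Duty = £2,026.65 × 19.5% = £395.20.
Line 2 (C-388, Ravoria, 331 kg, £80,413.14):
Code C-388 is under a tariff-rate quota (threshold 252 kg). In-quota: 252 kg at 7.5%; over-quota: 79 kg at 21%.
Pro-rata value split: in-quota = £80,413.14 × 252/331 = £61,220.88; over-quota = £80,413.14 − £61,220.88 = £19,192.26.
In-quota duty = £61,220.88 × 7.5% = £4,591.57. Over-quota duty = £19,192.26 × 21% = £4,030.37.
Line duty = £4,591.57 + £4,030.37 = £8,621.94.
Line 3 (E-485, Ravoria, 2,143 kg, £413,148.97):
Base rate for E-485 is £0.15/kg.
E-485 has an FTA preferential rate, but origin Ravoria is not Junania; base rate stands.
Duty = 2,143 × £0.15 = £321.45.
Total = £395.20 + £8,621.94 + £321.45 = £9,338.59.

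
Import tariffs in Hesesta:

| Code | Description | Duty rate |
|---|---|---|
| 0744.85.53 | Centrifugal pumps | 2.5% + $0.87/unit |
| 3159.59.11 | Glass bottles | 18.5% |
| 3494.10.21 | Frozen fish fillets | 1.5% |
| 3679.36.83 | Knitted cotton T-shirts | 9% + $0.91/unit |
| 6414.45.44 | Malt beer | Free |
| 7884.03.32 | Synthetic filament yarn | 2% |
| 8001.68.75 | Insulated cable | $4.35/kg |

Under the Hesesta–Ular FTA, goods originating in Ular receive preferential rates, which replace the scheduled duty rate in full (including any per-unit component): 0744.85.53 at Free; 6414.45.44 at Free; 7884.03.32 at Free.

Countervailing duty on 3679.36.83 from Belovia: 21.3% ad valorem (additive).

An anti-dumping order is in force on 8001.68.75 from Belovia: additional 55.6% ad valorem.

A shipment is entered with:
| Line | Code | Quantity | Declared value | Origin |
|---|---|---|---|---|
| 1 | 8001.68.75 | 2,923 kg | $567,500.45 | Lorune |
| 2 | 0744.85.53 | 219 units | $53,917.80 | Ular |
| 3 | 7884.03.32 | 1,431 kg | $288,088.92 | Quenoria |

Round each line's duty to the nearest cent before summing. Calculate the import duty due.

Line 1 (8001.68.75, Lorune, 2,923 kg, $567,500.45):
Base rate for 8001.68.75 is $4.35/kg.
The additional-duty order on 8001.68.75 targets Belovia, not Lorune; it does not apply.
Duty = 2,923 × $4.35 = $12,715.05.
Line 2 (0744.85.53, Ular, 219 units, $53,917.80):
Base rate for 0744.85.53 is 2.5% + $0.87/unit.
Origin Ular qualifies under the Hesesta–Ular agreement and 0744.85.53 is covered: preferential rate Free applies instead.
Duty = $53,917.80 × 0% = $0.00.
Line 3 (7884.03.32, Quenoria, 1,431 kg, $288,088.92):
Base rate for 7884.03.32 is 2%.
7884.03.32 has an FTA preferential rate, but origin Quenoria is not Ular; base rate stands.
Duty = $288,088.92 × 2% = $5,761.78.
Total = $12,715.05 + $0.00 + $5,761.78 = $18,476.83.

$18,476.83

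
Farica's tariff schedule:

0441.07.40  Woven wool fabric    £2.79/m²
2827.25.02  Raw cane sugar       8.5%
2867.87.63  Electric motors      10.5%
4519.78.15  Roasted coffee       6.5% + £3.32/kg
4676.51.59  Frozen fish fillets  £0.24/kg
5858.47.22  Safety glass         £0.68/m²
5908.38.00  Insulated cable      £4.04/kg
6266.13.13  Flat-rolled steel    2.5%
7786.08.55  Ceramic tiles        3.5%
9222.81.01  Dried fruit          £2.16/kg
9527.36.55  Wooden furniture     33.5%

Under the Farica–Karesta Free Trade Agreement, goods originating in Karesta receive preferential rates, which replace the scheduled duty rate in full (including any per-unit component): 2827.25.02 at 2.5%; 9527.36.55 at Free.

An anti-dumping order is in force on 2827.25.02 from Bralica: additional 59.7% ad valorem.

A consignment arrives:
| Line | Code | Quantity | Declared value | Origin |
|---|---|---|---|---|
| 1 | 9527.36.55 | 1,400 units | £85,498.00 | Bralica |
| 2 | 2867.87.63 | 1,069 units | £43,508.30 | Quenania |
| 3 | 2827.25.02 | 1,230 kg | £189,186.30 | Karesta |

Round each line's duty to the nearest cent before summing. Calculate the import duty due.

£37,939.86

Line 1 (9527.36.55, Bralica, 1,400 units, £85,498.00):
Base rate for 9527.36.55 is 33.5%.
9527.36.55 has an FTA preferential rate, but origin Bralica is not Karesta; base rate stands.
Duty = £85,498.00 × 33.5% = £28,641.83.
Line 2 (2867.87.63, Quenania, 1,069 units, £43,508.30):
Base rate for 2867.87.63 is 10.5%.
Duty = £43,508.30 × 10.5% = £4,568.37.
Line 3 (2827.25.02, Karesta, 1,230 kg, £189,186.30):
Base rate for 2827.25.02 is 8.5%.
Origin Karesta qualifies under the Farica–Karesta agreement and 2827.25.02 is covered: preferential rate 2.5% applies instead.
The additional-duty order on 2827.25.02 targets Bralica, not Karesta; it does not apply.
Duty = £189,186.30 × 2.5% = £4,729.66.
Total = £28,641.83 + £4,568.37 + £4,729.66 = £37,939.86.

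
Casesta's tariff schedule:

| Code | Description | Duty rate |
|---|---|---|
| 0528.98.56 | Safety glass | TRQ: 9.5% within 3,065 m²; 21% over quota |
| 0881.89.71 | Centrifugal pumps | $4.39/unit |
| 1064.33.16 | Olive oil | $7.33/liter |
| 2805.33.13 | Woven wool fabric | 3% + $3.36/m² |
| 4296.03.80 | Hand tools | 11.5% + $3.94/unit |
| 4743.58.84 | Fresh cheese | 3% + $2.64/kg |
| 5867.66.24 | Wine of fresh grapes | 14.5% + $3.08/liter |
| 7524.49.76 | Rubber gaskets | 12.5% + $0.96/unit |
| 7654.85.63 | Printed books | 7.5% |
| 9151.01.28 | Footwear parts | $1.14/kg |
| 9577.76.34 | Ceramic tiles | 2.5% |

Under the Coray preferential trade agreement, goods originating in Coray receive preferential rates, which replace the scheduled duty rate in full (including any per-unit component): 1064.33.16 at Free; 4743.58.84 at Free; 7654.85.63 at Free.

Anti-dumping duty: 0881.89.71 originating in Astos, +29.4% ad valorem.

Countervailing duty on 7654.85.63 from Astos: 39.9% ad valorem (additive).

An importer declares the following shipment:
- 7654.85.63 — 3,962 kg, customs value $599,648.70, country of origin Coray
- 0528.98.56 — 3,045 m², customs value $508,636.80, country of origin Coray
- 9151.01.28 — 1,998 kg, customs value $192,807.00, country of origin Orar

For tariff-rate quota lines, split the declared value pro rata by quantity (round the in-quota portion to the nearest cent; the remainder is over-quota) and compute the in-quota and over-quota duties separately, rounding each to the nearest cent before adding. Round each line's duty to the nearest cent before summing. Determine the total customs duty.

$50,598.22

Line 1 (7654.85.63, Coray, 3,962 kg, $599,648.70):
Base rate for 7654.85.63 is 7.5%.
Origin Coray qualifies under the Casesta–Coray agreement and 7654.85.63 is covered: preferential rate Free applies instead.
The additional-duty order on 7654.85.63 targets Astos, not Coray; it does not apply.
Duty = $599,648.70 × 0% = $0.00.
Line 2 (0528.98.56, Coray, 3,045 m², $508,636.80):
Code 0528.98.56 is under a tariff-rate quota (threshold 3,065 m²). Quantity 3,045 m² is within the quota, so the in-quota rate 9.5% applies to the full value.
Duty = $508,636.80 × 9.5% = $48,320.50.
Line 3 (9151.01.28, Orar, 1,998 kg, $192,807.00):
Base rate for 9151.01.28 is $1.14/kg.
Duty = 1,998 × $1.14 = $2,277.72.
Total = $0.00 + $48,320.50 + $2,277.72 = $50,598.22.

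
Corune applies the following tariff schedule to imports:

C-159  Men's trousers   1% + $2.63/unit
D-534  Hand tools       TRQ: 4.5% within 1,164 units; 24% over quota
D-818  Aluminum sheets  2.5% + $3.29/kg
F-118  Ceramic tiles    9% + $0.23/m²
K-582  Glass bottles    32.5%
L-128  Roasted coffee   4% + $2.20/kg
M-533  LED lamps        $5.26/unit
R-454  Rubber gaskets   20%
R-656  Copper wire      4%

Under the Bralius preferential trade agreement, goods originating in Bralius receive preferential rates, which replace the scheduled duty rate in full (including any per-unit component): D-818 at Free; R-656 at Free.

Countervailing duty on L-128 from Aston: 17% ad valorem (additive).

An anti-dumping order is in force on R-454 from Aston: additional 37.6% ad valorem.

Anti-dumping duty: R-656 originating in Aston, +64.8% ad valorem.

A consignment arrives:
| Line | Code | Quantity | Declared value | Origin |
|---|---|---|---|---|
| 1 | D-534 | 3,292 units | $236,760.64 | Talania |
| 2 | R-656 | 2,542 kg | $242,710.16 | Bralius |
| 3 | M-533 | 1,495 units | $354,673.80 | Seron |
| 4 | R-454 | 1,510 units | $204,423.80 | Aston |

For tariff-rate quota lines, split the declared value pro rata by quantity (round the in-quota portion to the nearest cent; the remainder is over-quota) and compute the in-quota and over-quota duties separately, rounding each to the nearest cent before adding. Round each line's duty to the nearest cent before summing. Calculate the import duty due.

$166,109.96

Line 1 (D-534, Talania, 3,292 units, $236,760.64):
Code D-534 is under a tariff-rate quota (threshold 1,164 units). In-quota: 1,164 units at 4.5%; over-quota: 2,128 units at 24%.
Pro-rata value split: in-quota = $236,760.64 × 1,164/3,292 = $83,714.88; over-quota = $236,760.64 − $83,714.88 = $153,045.76.
In-quota duty = $83,714.88 × 4.5% = $3,767.17. Over-quota duty = $153,045.76 × 24% = $36,730.98.
Line duty = $3,767.17 + $36,730.98 = $40,498.15.
Line 2 (R-656, Bralius, 2,542 kg, $242,710.16):
Base rate for R-656 is 4%.
Origin Bralius qualifies under the Corune–Bralius agreement and R-656 is covered: preferential rate Free applies instead.
The additional-duty order on R-656 targets Aston, not Bralius; it does not apply.
Duty = $242,710.16 × 0% = $0.00.
Line 3 (M-533, Seron, 1,495 units, $354,673.80):
Base rate for M-533 is $5.26/unit.
Duty = 1,495 × $5.26 = $7,863.70.
Line 4 (R-454, Aston, 1,510 units, $204,423.80):
Base rate for R-454 is 20%.
Additional duty on R-454 from Aston: +37.6%. Applied ad valorem rate: 20% + 37.6% = 57.6%.
Duty = $204,423.80 × 57.6% = $117,748.11.
Total = $40,498.15 + $0.00 + $7,863.70 + $117,748.11 = $166,109.96.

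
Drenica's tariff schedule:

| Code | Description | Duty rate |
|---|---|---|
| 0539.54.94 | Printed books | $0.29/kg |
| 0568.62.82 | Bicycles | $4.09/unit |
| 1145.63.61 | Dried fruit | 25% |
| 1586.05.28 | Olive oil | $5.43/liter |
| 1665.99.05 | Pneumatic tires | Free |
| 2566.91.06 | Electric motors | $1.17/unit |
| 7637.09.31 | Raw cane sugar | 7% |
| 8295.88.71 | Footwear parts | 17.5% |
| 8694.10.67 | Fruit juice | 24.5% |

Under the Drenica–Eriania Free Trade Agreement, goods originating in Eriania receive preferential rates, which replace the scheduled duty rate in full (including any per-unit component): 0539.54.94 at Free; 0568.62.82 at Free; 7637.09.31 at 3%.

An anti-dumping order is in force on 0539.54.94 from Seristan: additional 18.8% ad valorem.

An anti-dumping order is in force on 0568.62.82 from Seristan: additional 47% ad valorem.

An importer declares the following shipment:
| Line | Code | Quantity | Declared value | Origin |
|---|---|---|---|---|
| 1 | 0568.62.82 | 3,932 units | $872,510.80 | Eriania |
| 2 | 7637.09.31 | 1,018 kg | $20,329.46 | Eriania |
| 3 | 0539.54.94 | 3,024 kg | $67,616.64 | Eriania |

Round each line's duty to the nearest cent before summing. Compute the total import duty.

$609.88

Line 1 (0568.62.82, Eriania, 3,932 units, $872,510.80):
Base rate for 0568.62.82 is $4.09/unit.
Origin Eriania qualifies under the Drenica–Eriania agreement and 0568.62.82 is covered: preferential rate Free applies instead.
The additional-duty order on 0568.62.82 targets Seristan, not Eriania; it does not apply.
Duty = $872,510.80 × 0% = $0.00.
Line 2 (7637.09.31, Eriania, 1,018 kg, $20,329.46):
Base rate for 7637.09.31 is 7%.
Origin Eriania qualifies under the Drenica–Eriania agreement and 7637.09.31 is covered: preferential rate 3% applies instead.
Duty = $20,329.46 × 3% = $609.88.
Line 3 (0539.54.94, Eriania, 3,024 kg, $67,616.64):
Base rate for 0539.54.94 is $0.29/kg.
Origin Eriania qualifies under the Drenica–Eriania agreement and 0539.54.94 is covered: preferential rate Free applies instead.
The additional-duty order on 0539.54.94 targets Seristan, not Eriania; it does not apply.
Duty = $67,616.64 × 0% = $0.00.
Total = $0.00 + $609.88 + $0.00 = $609.88.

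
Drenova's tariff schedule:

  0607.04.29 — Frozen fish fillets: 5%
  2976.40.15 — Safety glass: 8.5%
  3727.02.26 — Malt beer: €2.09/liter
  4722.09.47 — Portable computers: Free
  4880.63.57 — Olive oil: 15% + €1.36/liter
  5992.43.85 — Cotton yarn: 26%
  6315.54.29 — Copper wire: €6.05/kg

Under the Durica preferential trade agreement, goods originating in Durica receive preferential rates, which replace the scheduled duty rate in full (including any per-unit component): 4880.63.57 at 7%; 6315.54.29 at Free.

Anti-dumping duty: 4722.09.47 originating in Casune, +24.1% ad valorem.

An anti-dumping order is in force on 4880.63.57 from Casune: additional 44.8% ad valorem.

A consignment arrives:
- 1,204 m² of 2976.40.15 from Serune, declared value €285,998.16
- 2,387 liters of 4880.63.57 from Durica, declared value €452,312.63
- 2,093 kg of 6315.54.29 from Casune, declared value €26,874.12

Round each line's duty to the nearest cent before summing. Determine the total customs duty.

Line 1 (2976.40.15, Serune, 1,204 m², €285,998.16):
Base rate for 2976.40.15 is 8.5%.
Duty = €285,998.16 × 8.5% = €24,309.84.
Line 2 (4880.63.57, Durica, 2,387 liters, €452,312.63):
Base rate for 4880.63.57 is 15% + €1.36/liter.
Origin Durica qualifies under the Drenova–Durica agreement and 4880.63.57 is covered: preferential rate 7% applies instead.
The additional-duty order on 4880.63.57 targets Casune, not Durica; it does not apply.
Duty = €452,312.63 × 7% = €31,661.88.
Line 3 (6315.54.29, Casune, 2,093 kg, €26,874.12):
Base rate for 6315.54.29 is €6.05/kg.
6315.54.29 has an FTA preferential rate, but origin Casune is not Durica; base rate stands.
Duty = 2,093 × €6.05 = €12,662.65.
Total = €24,309.84 + €31,661.88 + €12,662.65 = €68,634.37.

€68,634.37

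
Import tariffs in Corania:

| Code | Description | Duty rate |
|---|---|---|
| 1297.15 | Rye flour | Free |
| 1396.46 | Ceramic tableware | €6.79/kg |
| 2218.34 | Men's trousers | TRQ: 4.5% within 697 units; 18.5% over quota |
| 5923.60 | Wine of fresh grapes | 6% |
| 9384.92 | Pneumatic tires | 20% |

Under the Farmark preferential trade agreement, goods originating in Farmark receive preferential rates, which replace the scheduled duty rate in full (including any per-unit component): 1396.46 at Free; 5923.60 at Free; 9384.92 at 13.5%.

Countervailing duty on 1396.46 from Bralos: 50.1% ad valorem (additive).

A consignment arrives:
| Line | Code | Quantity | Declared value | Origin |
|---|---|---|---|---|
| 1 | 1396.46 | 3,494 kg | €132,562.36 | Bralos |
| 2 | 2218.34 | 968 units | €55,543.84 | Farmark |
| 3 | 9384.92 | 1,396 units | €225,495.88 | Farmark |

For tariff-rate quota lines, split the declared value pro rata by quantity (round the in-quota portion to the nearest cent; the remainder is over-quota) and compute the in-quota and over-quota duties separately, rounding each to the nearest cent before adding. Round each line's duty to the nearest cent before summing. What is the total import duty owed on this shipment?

Line 1 (1396.46, Bralos, 3,494 kg, €132,562.36):
Base rate for 1396.46 is €6.79/kg.
1396.46 has an FTA preferential rate, but origin Bralos is not Farmark; base rate stands.
Additional duty on 1396.46 from Bralos: +50.1% ad valorem. Applied ad valorem rate = 50.1%.
Duty = €132,562.36 × 50.1% + 3,494 × €6.79 = €90,138.00.
Line 2 (2218.34, Farmark, 968 units, €55,543.84):
Code 2218.34 is under a tariff-rate quota (threshold 697 units). In-quota: 697 units at 4.5%; over-quota: 271 units at 18.5%.
Pro-rata value split: in-quota = €55,543.84 × 697/968 = €39,993.86; over-quota = €55,543.84 − €39,993.86 = €15,549.98.
In-quota duty = €39,993.86 × 4.5% = €1,799.72. Over-quota duty = €15,549.98 × 18.5% = €2,876.75.
Line duty = €1,799.72 + €2,876.75 = €4,676.47.
Line 3 (9384.92, Farmark, 1,396 units, €225,495.88):
Base rate for 9384.92 is 20%.
Origin Farmark qualifies under the Corania–Farmark agreement and 9384.92 is covered: preferential rate 13.5% applies instead.
Duty = €225,495.88 × 13.5% = €30,441.94.
Total = €90,138.00 + €4,676.47 + €30,441.94 = €125,256.41.

€125,256.41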